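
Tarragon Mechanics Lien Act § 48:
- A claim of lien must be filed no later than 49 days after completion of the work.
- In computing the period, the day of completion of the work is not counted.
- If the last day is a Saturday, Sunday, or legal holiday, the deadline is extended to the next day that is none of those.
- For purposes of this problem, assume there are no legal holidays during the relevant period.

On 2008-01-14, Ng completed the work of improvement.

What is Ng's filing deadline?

March 3, 2008

49 days after 2008-01-14 is March 3, 2008.
March 3, 2008 is a Monday and not a legal holiday, so no extension applies.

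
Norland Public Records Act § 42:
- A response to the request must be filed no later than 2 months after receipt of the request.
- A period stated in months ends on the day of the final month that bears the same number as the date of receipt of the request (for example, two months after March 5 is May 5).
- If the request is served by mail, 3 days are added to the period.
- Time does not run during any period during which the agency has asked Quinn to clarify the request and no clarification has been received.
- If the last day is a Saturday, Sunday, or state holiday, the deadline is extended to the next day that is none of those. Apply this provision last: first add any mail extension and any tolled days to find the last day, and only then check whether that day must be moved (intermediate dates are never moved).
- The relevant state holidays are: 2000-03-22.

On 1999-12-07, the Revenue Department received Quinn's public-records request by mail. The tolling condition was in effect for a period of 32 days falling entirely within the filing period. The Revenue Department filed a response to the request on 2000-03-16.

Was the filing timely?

No

2 months after 1999-12-07 is February 7, 2000.
Service was by mail, adding 3 days: February 7, 2000 + 3 days = February 10, 2000.
Tolling adds 32 days: February 10, 2000 + 32 days = March 13, 2000.
March 13, 2000 is a Monday and not a state holiday, so no extension applies.
The deadline is March 13, 2000; the filing on March 16, 2000 is after that date.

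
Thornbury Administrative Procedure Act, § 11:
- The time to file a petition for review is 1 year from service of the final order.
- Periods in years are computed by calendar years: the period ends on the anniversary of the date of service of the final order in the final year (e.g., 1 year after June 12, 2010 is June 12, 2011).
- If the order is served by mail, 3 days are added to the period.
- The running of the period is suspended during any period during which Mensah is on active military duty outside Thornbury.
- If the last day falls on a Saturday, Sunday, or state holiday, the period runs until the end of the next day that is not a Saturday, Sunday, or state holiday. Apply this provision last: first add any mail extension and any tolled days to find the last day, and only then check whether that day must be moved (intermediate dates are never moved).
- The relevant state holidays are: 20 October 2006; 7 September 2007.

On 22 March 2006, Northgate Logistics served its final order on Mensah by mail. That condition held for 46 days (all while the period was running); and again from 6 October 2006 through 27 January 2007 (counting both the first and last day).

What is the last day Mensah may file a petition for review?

September 3, 2007

1 year after 22 March 2006 is March 22, 2007.
Service was by mail, adding 3 days: March 22, 2007 + 3 days = March 25, 2007.
Tolling adds 46 days: March 25, 2007 + 46 days = May 10, 2007.
From October 6, 2006 through January 27, 2007 inclusive is 114 days; tolling adds 114 days: May 10, 2007 + 114 days = September 1, 2007.
September 1, 2007 is Saturday; September 2, 2007 is Sunday. The next qualifying day is September 3, 2007.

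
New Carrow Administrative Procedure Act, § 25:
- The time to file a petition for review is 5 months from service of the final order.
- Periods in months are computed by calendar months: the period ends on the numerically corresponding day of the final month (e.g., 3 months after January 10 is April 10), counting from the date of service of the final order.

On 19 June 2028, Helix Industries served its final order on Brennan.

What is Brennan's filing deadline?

November 19, 2028

5 months after 19 June 2028 is November 19, 2028.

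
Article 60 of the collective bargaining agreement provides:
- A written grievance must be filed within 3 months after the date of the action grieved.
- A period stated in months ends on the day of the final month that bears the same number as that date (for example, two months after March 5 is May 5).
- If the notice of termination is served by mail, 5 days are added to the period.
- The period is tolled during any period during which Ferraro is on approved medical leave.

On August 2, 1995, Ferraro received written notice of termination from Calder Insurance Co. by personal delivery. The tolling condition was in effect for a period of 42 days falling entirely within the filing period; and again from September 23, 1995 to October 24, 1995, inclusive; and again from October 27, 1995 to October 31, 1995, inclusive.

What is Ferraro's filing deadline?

January 20, 1996

3 months after August 2, 1995 is November 2, 1995.
Service was not by mail, so no mail extension applies.
Tolling adds 42 days: November 2, 1995 + 42 days = December 14, 1995.
From September 23, 1995 through October 24, 1995 inclusive is 32 days; tolling adds 32 days: December 14, 1995 + 32 days = January 15, 1996.
From October 27, 1995 through October 31, 1995 inclusive is 5 days; tolling adds 5 days: January 15, 1996 + 5 days = January 20, 1996.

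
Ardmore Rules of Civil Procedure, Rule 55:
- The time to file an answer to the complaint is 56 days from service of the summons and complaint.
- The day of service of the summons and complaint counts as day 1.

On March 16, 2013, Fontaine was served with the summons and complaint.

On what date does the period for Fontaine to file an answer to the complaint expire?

Counting March 16, 2013 as day 1, day 56 is May 10, 2013.

May 10, 2013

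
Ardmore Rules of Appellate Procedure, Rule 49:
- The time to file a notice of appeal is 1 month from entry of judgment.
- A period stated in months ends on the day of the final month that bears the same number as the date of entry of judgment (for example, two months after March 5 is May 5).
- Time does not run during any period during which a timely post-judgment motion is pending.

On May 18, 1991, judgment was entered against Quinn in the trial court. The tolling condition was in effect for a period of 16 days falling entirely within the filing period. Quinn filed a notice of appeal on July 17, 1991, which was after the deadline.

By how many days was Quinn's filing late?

1 month after May 18, 1991 is June 18, 1991.
Tolling adds 16 days: June 18, 1991 + 16 days = July 4, 1991.
The deadline is July 4, 1991; from July 4, 1991 to July 17, 1991 is 13 days.

13 days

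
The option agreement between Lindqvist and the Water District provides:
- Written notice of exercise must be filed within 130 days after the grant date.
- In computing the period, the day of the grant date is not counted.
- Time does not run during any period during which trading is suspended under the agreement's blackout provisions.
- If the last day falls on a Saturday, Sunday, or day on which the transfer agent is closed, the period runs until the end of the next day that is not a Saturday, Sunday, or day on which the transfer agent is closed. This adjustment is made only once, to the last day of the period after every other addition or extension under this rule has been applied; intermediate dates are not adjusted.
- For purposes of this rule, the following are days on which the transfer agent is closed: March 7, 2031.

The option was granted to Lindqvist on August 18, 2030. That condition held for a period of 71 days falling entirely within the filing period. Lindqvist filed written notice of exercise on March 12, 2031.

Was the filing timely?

No

130 days after August 18, 2030 is December 26, 2030.
Tolling adds 71 days: December 26, 2030 + 71 days = March 7, 2031.
March 7, 2031 is a listed holiday; March 8, 2031 is Saturday; March 9, 2031 is Sunday. The next qualifying day is March 10, 2031.
The deadline is March 10, 2031; the filing on March 12, 2031 is after that date.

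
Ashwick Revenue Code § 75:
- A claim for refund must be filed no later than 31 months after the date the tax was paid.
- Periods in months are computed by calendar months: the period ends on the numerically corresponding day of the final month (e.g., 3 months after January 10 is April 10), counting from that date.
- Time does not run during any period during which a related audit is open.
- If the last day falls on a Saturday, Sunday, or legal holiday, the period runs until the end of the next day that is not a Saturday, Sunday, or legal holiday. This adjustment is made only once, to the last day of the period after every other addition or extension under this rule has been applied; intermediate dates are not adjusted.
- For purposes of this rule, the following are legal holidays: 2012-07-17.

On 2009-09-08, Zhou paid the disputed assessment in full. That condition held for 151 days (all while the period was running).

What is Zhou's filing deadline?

September 6, 2012

31 months after 2009-09-08 is April 8, 2012.
Tolling adds 151 days: April 8, 2012 + 151 days = September 6, 2012.
September 6, 2012 is a Thursday and not a legal holiday, so no extension applies.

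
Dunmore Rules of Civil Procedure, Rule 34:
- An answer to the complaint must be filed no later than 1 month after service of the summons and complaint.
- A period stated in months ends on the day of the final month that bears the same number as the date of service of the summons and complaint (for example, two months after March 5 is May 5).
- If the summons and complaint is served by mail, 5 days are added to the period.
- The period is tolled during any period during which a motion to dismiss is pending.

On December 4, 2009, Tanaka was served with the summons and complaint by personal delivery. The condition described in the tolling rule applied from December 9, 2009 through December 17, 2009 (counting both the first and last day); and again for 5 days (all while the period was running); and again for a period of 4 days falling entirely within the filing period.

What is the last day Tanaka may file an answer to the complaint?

January 22, 2010

1 month after December 4, 2009 is January 4, 2010.
Service was not by mail, so no mail extension applies.
From December 9, 2009 through December 17, 2009 inclusive is 9 days; tolling adds 9 days: January 4, 2010 + 9 days = January 13, 2010.
Tolling adds 5 days: January 13, 2010 + 5 days = January 18, 2010.
Tolling adds 4 days: January 18, 2010 + 4 days = January 22, 2010.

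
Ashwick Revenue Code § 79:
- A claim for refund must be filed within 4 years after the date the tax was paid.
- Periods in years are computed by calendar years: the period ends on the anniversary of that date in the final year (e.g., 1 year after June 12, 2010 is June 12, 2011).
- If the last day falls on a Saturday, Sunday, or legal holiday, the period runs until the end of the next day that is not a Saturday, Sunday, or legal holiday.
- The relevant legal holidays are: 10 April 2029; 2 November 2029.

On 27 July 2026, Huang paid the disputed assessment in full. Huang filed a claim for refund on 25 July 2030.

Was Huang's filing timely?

Yes

4 years after 27 July 2026 is July 27, 2030.
July 27, 2030 is Saturday; July 28, 2030 is Sunday. The next qualifying day is July 29, 2030.
The deadline is July 29, 2030; the filing on July 25, 2030 is on or before that date.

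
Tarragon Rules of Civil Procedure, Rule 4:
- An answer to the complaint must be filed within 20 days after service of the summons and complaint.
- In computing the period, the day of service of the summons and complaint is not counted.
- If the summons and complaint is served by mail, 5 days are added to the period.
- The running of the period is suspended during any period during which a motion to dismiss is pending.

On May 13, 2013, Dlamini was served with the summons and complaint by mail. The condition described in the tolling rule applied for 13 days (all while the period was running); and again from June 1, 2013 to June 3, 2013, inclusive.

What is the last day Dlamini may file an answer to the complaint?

June 23, 2013

20 days after May 13, 2013 is June 2, 2013.
Service was by mail, adding 5 days: June 2, 2013 + 5 days = June 7, 2013.
Tolling adds 13 days: June 7, 2013 + 13 days = June 20, 2013.
From June 1, 2013 through June 3, 2013 inclusive is 3 days; tolling adds 3 days: June 20, 2013 + 3 days = June 23, 2013.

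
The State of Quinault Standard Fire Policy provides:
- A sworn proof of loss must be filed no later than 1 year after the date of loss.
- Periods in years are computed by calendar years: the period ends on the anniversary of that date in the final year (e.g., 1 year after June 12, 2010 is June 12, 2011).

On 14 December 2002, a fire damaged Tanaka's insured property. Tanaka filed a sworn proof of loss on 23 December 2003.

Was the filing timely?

1 year after 14 December 2002 is December 14, 2003.
The deadline is December 14, 2003; the filing on December 23, 2003 is after that date.

No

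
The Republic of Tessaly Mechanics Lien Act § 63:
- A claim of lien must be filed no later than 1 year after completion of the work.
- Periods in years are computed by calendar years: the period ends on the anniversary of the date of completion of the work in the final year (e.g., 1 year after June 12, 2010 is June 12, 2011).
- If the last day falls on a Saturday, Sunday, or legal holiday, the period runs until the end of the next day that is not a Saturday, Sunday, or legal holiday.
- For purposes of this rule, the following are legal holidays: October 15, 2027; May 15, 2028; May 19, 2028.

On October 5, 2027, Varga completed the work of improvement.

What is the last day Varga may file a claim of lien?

1 year after October 5, 2027 is October 5, 2028.
October 5, 2028 is a Thursday and not a legal holiday, so no extension applies.

October 5, 2028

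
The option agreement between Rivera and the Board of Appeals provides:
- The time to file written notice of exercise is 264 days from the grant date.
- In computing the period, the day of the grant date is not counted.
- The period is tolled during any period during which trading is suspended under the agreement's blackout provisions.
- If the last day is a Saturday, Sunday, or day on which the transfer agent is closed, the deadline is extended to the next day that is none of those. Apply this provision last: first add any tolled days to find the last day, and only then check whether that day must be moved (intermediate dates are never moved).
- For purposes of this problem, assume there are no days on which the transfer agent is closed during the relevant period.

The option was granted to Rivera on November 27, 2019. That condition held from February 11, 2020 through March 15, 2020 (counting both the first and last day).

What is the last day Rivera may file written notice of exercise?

September 21, 2020

264 days after November 27, 2019 is August 17, 2020.
From February 11, 2020 through March 15, 2020 inclusive is 34 days; tolling adds 34 days: August 17, 2020 + 34 days = September 20, 2020.
September 20, 2020 is Sunday. The next qualifying day is September 21, 2020.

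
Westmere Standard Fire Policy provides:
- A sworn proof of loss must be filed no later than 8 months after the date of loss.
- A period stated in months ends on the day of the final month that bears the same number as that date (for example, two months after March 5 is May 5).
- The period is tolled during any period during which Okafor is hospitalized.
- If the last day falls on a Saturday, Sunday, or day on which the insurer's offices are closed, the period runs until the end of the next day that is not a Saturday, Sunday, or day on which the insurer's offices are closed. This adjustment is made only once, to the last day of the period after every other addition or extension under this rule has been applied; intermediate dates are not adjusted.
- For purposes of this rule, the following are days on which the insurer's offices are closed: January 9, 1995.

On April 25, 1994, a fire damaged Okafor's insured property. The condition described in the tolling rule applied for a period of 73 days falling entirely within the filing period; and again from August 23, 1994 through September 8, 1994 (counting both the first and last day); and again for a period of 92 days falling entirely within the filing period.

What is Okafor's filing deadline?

8 months after April 25, 1994 is December 25, 1994.
Tolling adds 73 days: December 25, 1994 + 73 days = March 8, 1995.
From August 23, 1994 through September 8, 1994 inclusive is 17 days; tolling adds 17 days: March 8, 1995 + 17 days = March 25, 1995.
Tolling adds 92 days: March 25, 1995 + 92 days = June 25, 1995.
June 25, 1995 is Sunday. The next qualifying day is June 26, 1995.

June 26, 1995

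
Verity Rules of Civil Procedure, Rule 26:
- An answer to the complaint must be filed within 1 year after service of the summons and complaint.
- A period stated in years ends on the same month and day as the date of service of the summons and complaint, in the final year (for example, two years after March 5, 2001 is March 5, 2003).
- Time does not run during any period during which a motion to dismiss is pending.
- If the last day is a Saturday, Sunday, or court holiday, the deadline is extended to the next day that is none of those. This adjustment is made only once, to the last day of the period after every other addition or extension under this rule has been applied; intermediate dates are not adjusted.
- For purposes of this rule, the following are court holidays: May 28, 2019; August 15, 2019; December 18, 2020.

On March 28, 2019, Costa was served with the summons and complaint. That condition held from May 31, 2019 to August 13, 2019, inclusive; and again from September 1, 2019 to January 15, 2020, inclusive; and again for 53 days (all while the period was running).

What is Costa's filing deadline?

1 year after March 28, 2019 is March 28, 2020.
From May 31, 2019 through August 13, 2019 inclusive is 75 days; tolling adds 75 days: March 28, 2020 + 75 days = June 11, 2020.
From September 1, 2019 through January 15, 2020 inclusive is 137 days; tolling adds 137 days: June 11, 2020 + 137 days = October 26, 2020.
Tolling adds 53 days: October 26, 2020 + 53 days = December 18, 2020.
December 18, 2020 is a listed holiday; December 19, 2020 is Saturday; December 20, 2020 is Sunday. The next qualifying day is December 21, 2020.

December 21, 2020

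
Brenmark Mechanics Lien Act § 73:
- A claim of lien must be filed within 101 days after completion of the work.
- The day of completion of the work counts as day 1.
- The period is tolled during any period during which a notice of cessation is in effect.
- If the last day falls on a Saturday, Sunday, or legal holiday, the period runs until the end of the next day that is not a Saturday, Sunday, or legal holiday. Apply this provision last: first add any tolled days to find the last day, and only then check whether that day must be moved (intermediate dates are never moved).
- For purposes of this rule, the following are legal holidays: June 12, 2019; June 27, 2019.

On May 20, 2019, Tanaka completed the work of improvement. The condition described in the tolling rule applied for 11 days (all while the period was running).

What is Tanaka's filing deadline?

Counting May 20, 2019 as day 1, day 101 is August 28, 2019.
Tolling adds 11 days: August 28, 2019 + 11 days = September 8, 2019.
September 8, 2019 is Sunday. The next qualifying day is September 9, 2019.

September 9, 2019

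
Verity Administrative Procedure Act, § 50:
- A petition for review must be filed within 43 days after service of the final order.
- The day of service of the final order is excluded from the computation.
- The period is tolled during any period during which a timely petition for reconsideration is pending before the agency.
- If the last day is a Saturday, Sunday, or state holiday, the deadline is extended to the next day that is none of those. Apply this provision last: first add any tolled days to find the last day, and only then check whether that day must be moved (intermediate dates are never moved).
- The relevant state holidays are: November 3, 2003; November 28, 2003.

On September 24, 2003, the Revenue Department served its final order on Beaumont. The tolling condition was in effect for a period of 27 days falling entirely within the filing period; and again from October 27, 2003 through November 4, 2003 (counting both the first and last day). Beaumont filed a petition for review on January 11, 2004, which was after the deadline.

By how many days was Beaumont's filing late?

30 days

43 days after September 24, 2003 is November 6, 2003.
Tolling adds 27 days: November 6, 2003 + 27 days = December 3, 2003.
From October 27, 2003 through November 4, 2003 inclusive is 9 days; tolling adds 9 days: December 3, 2003 + 9 days = December 12, 2003.
December 12, 2003 is a Friday and not a state holiday, so no extension applies.
The deadline is December 12, 2003; from December 12, 2003 to January 11, 2004 is 30 days.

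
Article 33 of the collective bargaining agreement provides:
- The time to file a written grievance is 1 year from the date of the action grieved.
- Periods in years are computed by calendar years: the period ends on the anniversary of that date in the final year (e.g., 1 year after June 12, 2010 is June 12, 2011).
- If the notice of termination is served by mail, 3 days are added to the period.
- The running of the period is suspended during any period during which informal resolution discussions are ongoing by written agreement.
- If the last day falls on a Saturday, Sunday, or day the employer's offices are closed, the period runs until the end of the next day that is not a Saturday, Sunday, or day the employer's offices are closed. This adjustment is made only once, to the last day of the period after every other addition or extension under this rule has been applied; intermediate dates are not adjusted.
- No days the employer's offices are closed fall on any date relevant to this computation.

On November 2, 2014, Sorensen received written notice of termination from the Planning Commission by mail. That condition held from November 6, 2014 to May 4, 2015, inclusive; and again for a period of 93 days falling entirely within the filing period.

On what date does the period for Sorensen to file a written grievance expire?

1 year after November 2, 2014 is November 2, 2015.
Service was by mail, adding 3 days: November 2, 2015 + 3 days = November 5, 2015.
From November 6, 2014 through May 4, 2015 inclusive is 180 days; tolling adds 180 days: November 5, 2015 + 180 days = May 3, 2016.
Tolling adds 93 days: May 3, 2016 + 93 days = August 4, 2016.
August 4, 2016 is a Thursday and not a day the employer's offices are closed, so no extension applies.

August 4, 2016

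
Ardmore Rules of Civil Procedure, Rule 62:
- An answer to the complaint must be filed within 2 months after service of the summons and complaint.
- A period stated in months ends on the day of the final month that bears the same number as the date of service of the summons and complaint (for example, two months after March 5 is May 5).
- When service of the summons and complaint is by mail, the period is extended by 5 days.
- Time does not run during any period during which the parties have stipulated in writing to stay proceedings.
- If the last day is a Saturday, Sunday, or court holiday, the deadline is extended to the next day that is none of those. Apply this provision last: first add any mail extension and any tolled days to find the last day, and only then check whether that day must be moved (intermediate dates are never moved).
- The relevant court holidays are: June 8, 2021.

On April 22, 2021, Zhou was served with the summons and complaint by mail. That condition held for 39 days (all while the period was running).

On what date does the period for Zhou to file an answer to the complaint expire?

August 5, 2021

2 months after April 22, 2021 is June 22, 2021.
Service was by mail, adding 5 days: June 22, 2021 + 5 days = June 27, 2021.
Tolling adds 39 days: June 27, 2021 + 39 days = August 5, 2021.
August 5, 2021 is a Thursday and not a court holiday, so no extension applies.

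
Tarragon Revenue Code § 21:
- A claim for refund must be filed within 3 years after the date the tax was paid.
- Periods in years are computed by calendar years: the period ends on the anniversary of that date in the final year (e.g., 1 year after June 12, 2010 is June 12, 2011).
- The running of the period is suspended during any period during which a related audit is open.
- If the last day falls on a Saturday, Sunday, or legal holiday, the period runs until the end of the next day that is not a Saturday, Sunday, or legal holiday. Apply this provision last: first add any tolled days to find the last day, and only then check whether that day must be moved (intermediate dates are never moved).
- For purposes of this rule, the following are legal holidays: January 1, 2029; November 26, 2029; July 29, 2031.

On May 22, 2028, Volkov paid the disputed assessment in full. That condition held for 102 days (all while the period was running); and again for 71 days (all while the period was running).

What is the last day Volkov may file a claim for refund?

3 years after May 22, 2028 is May 22, 2031.
Tolling adds 102 days: May 22, 2031 + 102 days = September 1, 2031.
Tolling adds 71 days: September 1, 2031 + 71 days = November 11, 2031.
November 11, 2031 is a Tuesday and not a legal holiday, so no extension applies.

November 11, 2031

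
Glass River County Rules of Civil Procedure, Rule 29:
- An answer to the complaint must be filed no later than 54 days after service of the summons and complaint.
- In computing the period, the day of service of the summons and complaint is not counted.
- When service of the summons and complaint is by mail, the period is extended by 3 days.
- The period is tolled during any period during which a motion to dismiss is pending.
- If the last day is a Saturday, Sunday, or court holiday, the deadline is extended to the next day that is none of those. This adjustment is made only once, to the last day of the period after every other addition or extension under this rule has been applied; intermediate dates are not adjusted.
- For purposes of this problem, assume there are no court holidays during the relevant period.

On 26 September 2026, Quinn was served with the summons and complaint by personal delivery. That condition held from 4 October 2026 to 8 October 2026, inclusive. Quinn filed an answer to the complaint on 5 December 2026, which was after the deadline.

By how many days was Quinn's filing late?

11 days

54 days after 26 September 2026 is November 19, 2026.
Service was not by mail, so no mail extension applies.
From October 4, 2026 through October 8, 2026 inclusive is 5 days; tolling adds 5 days: November 19, 2026 + 5 days = November 24, 2026.
November 24, 2026 is a Tuesday and not a court holiday, so no extension applies.
The deadline is November 24, 2026; from November 24, 2026 to December 5, 2026 is 11 days.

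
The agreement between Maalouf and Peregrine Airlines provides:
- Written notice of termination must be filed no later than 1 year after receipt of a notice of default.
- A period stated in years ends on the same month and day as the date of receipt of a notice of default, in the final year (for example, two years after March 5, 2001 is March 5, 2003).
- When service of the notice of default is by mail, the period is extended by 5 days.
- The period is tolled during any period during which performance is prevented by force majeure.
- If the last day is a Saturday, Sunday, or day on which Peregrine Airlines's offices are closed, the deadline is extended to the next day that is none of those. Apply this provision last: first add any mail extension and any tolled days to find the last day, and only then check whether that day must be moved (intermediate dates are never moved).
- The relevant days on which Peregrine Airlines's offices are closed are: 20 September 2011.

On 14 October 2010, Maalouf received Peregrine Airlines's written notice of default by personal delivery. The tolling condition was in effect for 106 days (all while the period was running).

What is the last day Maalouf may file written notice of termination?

1 year after 14 October 2010 is October 14, 2011.
Service was not by mail, so no mail extension applies.
Tolling adds 106 days: October 14, 2011 + 106 days = January 28, 2012.
January 28, 2012 is Saturday; January 29, 2012 is Sunday. The next qualifying day is January 30, 2012.

January 30, 2012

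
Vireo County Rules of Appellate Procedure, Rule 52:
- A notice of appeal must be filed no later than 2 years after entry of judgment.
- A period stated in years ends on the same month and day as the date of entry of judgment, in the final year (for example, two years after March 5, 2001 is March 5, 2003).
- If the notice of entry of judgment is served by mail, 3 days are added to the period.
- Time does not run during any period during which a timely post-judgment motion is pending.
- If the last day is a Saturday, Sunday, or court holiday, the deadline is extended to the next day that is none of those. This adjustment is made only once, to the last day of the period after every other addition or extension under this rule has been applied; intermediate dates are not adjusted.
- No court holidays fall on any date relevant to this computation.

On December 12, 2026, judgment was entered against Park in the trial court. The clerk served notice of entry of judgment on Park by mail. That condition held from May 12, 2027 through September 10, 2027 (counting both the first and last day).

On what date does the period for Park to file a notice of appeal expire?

April 16, 2029

2 years after December 12, 2026 is December 12, 2028.
Service was by mail, adding 3 days: December 12, 2028 + 3 days = December 15, 2028.
From May 12, 2027 through September 10, 2027 inclusive is 122 days; tolling adds 122 days: December 15, 2028 + 122 days = April 16, 2029.
April 16, 2029 is a Monday and not a court holiday, so no extension applies.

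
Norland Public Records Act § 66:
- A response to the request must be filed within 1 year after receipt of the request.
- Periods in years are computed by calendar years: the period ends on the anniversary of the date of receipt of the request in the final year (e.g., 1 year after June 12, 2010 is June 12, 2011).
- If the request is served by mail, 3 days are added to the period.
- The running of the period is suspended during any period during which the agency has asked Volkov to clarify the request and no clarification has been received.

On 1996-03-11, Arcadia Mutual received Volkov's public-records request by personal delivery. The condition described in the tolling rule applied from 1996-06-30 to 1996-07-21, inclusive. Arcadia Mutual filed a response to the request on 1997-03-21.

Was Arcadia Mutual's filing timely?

Yes

1 year after 1996-03-11 is March 11, 1997.
Service was not by mail, so no mail extension applies.
From June 30, 1996 through July 21, 1996 inclusive is 22 days; tolling adds 22 days: March 11, 1997 + 22 days = April 2, 1997.
The deadline is April 2, 1997; the filing on March 21, 1997 is on or before that date.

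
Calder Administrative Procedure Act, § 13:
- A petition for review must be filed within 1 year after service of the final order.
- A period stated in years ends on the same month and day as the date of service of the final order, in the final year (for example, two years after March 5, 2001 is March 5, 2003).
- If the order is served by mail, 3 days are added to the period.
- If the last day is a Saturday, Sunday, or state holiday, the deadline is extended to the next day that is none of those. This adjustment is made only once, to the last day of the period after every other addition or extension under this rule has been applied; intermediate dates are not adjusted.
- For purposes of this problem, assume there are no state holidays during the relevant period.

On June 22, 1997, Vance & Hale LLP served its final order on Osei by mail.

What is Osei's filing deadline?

June 25, 1998

1 year after June 22, 1997 is June 22, 1998.
Service was by mail, adding 3 days: June 22, 1998 + 3 days = June 25, 1998.
June 25, 1998 is a Thursday and not a state holiday, so no extension applies.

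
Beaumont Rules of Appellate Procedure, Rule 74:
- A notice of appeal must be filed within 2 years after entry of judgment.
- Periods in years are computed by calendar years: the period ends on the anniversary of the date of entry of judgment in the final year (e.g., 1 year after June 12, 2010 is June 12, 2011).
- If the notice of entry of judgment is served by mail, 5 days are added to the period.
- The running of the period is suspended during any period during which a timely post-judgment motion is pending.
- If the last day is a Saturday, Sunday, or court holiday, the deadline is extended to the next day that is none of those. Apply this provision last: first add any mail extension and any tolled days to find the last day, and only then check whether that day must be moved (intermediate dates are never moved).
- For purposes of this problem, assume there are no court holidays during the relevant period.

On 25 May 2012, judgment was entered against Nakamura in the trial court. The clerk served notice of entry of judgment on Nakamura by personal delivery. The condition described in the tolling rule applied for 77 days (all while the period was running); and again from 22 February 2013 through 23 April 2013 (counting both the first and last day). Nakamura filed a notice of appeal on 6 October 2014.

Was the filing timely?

Yes

2 years after 25 May 2012 is May 25, 2014.
Service was not by mail, so no mail extension applies.
Tolling adds 77 days: May 25, 2014 + 77 days = August 10, 2014.
From February 22, 2013 through April 23, 2013 inclusive is 61 days; tolling adds 61 days: August 10, 2014 + 61 days = October 10, 2014.
October 10, 2014 is a Friday and not a court holiday, so no extension applies.
The deadline is October 10, 2014; the filing on October 6, 2014 is on or before that date.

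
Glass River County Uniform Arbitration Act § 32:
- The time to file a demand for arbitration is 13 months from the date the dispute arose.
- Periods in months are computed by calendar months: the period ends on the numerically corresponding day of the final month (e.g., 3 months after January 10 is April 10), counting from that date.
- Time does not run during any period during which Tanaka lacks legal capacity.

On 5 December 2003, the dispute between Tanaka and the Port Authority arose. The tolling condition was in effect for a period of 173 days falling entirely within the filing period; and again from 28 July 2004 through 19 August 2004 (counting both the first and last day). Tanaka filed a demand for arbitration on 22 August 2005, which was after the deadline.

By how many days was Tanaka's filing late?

33 days

13 months after 5 December 2003 is January 5, 2005.
Tolling adds 173 days: January 5, 2005 + 173 days = June 27, 2005.
From July 28, 2004 through August 19, 2004 inclusive is 23 days; tolling adds 23 days: June 27, 2005 + 23 days = July 20, 2005.
The deadline is July 20, 2005; from July 20, 2005 to August 22, 2005 is 33 days.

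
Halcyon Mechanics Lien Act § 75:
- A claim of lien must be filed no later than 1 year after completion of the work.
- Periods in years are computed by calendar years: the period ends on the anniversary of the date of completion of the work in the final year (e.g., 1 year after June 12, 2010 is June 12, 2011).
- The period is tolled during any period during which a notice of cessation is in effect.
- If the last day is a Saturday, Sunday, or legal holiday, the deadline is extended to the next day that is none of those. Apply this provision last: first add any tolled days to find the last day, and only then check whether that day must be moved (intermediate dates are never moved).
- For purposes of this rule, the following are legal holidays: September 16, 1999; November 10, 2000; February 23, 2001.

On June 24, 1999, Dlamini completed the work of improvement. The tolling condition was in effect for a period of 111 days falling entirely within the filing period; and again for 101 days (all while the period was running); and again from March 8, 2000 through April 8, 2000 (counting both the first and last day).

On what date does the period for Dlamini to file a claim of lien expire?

1 year after June 24, 1999 is June 24, 2000.
Tolling adds 111 days: June 24, 2000 + 111 days = October 13, 2000.
Tolling adds 101 days: October 13, 2000 + 101 days = January 22, 2001.
From March 8, 2000 through April 8, 2000 inclusive is 32 days; tolling adds 32 days: January 22, 2001 + 32 days = February 23, 2001.
February 23, 2001 is a listed holiday; February 24, 2001 is Saturday; February 25, 2001 is Sunday. The next qualifying day is February 26, 2001.

February 26, 2001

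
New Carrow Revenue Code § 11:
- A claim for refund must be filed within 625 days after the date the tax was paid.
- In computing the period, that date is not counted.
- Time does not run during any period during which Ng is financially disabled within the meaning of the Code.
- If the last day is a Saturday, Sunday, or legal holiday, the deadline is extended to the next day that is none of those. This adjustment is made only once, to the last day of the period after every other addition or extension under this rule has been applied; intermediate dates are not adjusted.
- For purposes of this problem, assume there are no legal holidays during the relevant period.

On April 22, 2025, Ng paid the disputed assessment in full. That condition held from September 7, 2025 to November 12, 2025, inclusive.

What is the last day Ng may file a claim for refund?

625 days after April 22, 2025 is January 7, 2027.
From September 7, 2025 through November 12, 2025 inclusive is 67 days; tolling adds 67 days: January 7, 2027 + 67 days = March 15, 2027.
March 15, 2027 is a Monday and not a legal holiday, so no extension applies.

March 15, 2027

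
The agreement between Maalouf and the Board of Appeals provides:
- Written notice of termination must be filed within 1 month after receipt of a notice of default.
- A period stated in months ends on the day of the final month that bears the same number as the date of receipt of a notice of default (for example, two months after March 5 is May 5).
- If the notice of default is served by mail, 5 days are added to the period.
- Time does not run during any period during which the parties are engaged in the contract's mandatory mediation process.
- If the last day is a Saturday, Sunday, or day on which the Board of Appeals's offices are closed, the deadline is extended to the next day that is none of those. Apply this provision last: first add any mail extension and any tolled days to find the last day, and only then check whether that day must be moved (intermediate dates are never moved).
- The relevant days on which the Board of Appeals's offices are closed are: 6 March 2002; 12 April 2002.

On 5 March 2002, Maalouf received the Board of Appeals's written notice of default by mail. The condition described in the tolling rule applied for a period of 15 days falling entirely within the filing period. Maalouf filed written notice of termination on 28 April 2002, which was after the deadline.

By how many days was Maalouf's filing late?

1 month after 5 March 2002 is April 5, 2002.
Service was by mail, adding 5 days: April 5, 2002 + 5 days = April 10, 2002.
Tolling adds 15 days: April 10, 2002 + 15 days = April 25, 2002.
April 25, 2002 is a Thursday and not a day on which the Board of Appeals's offices are closed, so no extension applies.
The deadline is April 25, 2002; from April 25, 2002 to April 28, 2002 is 3 days.

3 days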